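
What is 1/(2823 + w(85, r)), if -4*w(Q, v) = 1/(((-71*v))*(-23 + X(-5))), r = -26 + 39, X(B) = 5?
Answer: 66456/187605287 ≈ 0.00035423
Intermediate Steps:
r = 13
w(Q, v) = -1/(5112*v) (w(Q, v) = -1/(4*((-71*v))*(-23 + 5)) = -(-1/(71*v))/(4*(-18)) = -(-1/(71*v))*(-1)/(4*18) = -1/(5112*v))
1/(2823 + w(85, r)) = 1/(2823 - 1/5112/13) = 1/(2823 - 1/5112*1/13) = 1/(2823 - 1/66456) = 1/(187605287/66456) = 66456/187605287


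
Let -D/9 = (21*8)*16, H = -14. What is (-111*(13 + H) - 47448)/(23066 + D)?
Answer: 47337/1126 ≈ 42.040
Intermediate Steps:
D = -24192 (D = -9*21*8*16 = -1512*16 = -9*2688 = -24192)
(-111*(13 + H) - 47448)/(23066 + D) = (-111*(13 - 14) - 47448)/(23066 - 24192) = (-111*(-1) - 47448)/(-1126) = (111 - 47448)*(-1/1126) = -47337*(-1/1126) = 47337/1126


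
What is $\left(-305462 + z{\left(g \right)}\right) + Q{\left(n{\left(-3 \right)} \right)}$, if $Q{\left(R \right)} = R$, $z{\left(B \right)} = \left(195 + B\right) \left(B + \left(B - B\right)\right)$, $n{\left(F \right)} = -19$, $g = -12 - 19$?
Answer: $-310565$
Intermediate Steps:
$g = -31$ ($g = -12 - 19 = -31$)
$z{\left(B \right)} = B \left(195 + B\right)$ ($z{\left(B \right)} = \left(195 + B\right) \left(B + 0\right) = \left(195 + B\right) B = B \left(195 + B\right)$)
$\left(-305462 + z{\left(g \right)}\right) + Q{\left(n{\left(-3 \right)} \right)} = \left(-305462 - 31 \left(195 - 31\right)\right) - 19 = \left(-305462 - 5084\right) - 19 = -310546 - 19 = -310565$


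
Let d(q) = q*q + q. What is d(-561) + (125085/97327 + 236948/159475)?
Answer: 4876190529150371/15521223325 ≈ 3.1416e+5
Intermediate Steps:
d(q) = q + q**2 (d(q) = q**2 + q = q + q**2)
d(-561) + (125085/97327 + 236948/159475) = -561*(1 - 561) + (125085/97327 + 236948/159475) = -561*(-560) + (125085*(1/97327) + 236948*(1/159475)) = 314160 + (125085/97327 + 236948/159475) = 314160 + 43009368371/15521223325 = 4876190529150371/15521223325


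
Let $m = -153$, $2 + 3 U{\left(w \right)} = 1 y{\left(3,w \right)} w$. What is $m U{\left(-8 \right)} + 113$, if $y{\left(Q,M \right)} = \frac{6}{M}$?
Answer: $-91$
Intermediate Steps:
$U{\left(w \right)} = \frac{4}{3}$ ($U{\left(w \right)} = - \frac{2}{3} + \frac{1 \frac{6}{w} w}{3} = - \frac{2}{3} + \frac{\frac{6}{w} w}{3} = - \frac{2}{3} + \frac{1}{3} \cdot 6 = - \frac{2}{3} + 2 = \frac{4}{3}$)
$m U{\left(-8 \right)} + 113 = \left(-153\right) \frac{4}{3} + 113 = -204 + 113 = -91$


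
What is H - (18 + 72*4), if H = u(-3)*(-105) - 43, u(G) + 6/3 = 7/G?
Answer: 106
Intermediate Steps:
u(G) = -2 + 7/G
H = 412 (H = (-2 + 7/(-3))*(-105) - 43 = (-2 + 7*(-⅓))*(-105) - 43 = (-2 - 7/3)*(-105) - 43 = -13/3*(-105) - 43 = 455 - 43 = 412)
H - (18 + 72*4) = 412 - (18 + 72*4) = 412 - (18 + 288) = 412 - 1*306 = 412 - 306 = 106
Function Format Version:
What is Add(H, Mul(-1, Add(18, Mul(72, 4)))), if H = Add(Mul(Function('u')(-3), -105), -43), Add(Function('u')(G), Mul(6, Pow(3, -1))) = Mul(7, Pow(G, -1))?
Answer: 106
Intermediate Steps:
Function('u')(G) = Add(-2, Mul(7, Pow(G, -1)))
H = 412 (H = Add(Mul(Add(-2, Mul(7, Pow(-3, -1))), -105), -43) = Add(Mul(Add(-2, Mul(7, Rational(-1, 3))), -105), -43) = Add(Mul(Add(-2, Rational(-7, 3)), -105), -43) = Add(Mul(Rational(-13, 3), -105), -43) = Add(455, -43) = 412)
Add(H, Mul(-1, Add(18, Mul(72, 4)))) = Add(412, Mul(-1, Add(18, Mul(72, 4)))) = Add(412, Mul(-1, Add(18, 288))) = Add(412, Mul(-1, 306)) = Add(412, -306) = 106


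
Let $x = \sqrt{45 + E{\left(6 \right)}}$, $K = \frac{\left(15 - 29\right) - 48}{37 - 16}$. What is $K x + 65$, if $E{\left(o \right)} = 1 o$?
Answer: $65 - \frac{62 \sqrt{51}}{21} \approx 43.916$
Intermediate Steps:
$E{\left(o \right)} = o$
$K = - \frac{62}{21}$ ($K = \frac{\left(15 - 29\right) - 48}{21} = \left(-14 - 48\right) \frac{1}{21} = \left(-62\right) \frac{1}{21} = - \frac{62}{21} \approx -2.9524$)
$x = \sqrt{51}$ ($x = \sqrt{45 + 6} = \sqrt{51} \approx 7.1414$)
$K x + 65 = - \frac{62 \sqrt{51}}{21} + 65 = 65 - \frac{62 \sqrt{51}}{21}$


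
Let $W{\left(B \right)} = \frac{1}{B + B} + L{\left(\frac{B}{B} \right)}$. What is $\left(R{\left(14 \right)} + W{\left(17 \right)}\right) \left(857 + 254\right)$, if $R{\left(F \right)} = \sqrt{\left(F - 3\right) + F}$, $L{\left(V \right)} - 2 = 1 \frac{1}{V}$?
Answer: $\frac{303303}{34} \approx 8920.7$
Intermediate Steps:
$L{\left(V \right)} = 2 + \frac{1}{V}$ ($L{\left(V \right)} = 2 + 1 \frac{1}{V} = 2 + \frac{1}{V}$)
$R{\left(F \right)} = \sqrt{-3 + 2 F}$ ($R{\left(F \right)} = \sqrt{\left(-3 + F\right) + F} = \sqrt{-3 + 2 F}$)
$W{\left(B \right)} = 3 + \frac{1}{2 B}$ ($W{\left(B \right)} = \frac{1}{B + B} + \left(2 + \frac{1}{B \frac{1}{B}}\right) = \frac{1}{2 B} + \left(2 + 1^{-1}\right) = \frac{1}{2 B} + \left(2 + 1\right) = \frac{1}{2 B} + 3 = 3 + \frac{1}{2 B}$)
$\left(R{\left(14 \right)} + W{\left(17 \right)}\right) \left(857 + 254\right) = \left(\sqrt{-3 + 2 \cdot 14} + \left(3 + \frac{1}{2 \cdot 17}\right)\right) \left(857 + 254\right) = \left(\sqrt{-3 + 28} + \left(3 + \frac{1}{2} \cdot \frac{1}{17}\right)\right) 1111 = \left(\sqrt{25} + \left(3 + \frac{1}{34}\right)\right) 1111 = \left(5 + \frac{103}{34}\right) 1111 = \frac{273}{34} \cdot 1111 = \frac{303303}{34}$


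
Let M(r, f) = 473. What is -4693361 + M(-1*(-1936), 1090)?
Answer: -4692888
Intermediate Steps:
-4693361 + M(-1*(-1936), 1090) = -4693361 + 473 = -4692888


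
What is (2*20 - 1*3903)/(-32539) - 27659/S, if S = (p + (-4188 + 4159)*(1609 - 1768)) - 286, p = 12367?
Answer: -64270385/41780076 ≈ -1.5383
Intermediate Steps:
S = 16692 (S = (12367 + (-4188 + 4159)*(1609 - 1768)) - 286 = (12367 - 29*(-159)) - 286 = (12367 + 4611) - 286 = 16978 - 286 = 16692)
(2*20 - 1*3903)/(-32539) - 27659/S = (2*20 - 1*3903)/(-32539) - 27659/16692 = (40 - 3903)*(-1/32539) - 27659*1/16692 = -3863*(-1/32539) - 27659/16692 = 3863/32539 - 27659/16692 = -64270385/41780076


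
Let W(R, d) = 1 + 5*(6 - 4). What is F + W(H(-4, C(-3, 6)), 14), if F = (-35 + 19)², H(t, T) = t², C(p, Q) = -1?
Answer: 267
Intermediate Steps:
W(R, d) = 11 (W(R, d) = 1 + 5*2 = 1 + 10 = 11)
F = 256 (F = (-16)² = 256)
F + W(H(-4, C(-3, 6)), 14) = 256 + 11 = 267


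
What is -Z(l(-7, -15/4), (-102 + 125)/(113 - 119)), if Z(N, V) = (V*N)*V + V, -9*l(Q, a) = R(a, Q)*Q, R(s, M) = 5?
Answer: -17273/324 ≈ -53.312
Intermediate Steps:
l(Q, a) = -5*Q/9
Z(N, V) = V + N*V² (Z(N, V) = (N*V)*V + V = N*V² + V = V + N*V²)
-Z(l(-7, -15/4), (-102 + 125)/(113 - 119)) = -(-102 + 125)/(113 - 119)*(1 + (-5/9*(-7))*((-102 + 125)/(113 - 119))) = -23/(-6)*(1 + 35*(23/(-6))/9) = -23*(-⅙)*(1 + 35*(23*(-⅙))/9) = -(-23)*(1 + (35/9)*(-23/6))/6 = -(-23)*(1 - 805/54)/6 = -(-23)*(-751)/(6*54) = -1*17273/324 = -17273/324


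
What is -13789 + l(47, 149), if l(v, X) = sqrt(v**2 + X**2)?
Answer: -13789 + sqrt(24410) ≈ -13633.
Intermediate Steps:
l(v, X) = sqrt(X**2 + v**2)
-13789 + l(47, 149) = -13789 + sqrt(149**2 + 47**2) = -13789 + sqrt(22201 + 2209) = -13789 + sqrt(24410)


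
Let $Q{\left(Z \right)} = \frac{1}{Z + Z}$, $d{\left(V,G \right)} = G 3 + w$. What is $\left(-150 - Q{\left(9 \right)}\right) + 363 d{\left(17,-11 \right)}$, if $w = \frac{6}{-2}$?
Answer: $- \frac{237925}{18} \approx -13218.0$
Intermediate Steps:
$w = -3$ ($w = 6 \left(- \frac{1}{2}\right) = -3$)
$d{\left(V,G \right)} = -3 + 3 G$ ($d{\left(V,G \right)} = G 3 - 3 = 3 G - 3 = -3 + 3 G$)
$Q{\left(Z \right)} = \frac{1}{2 Z}$
$\left(-150 - Q{\left(9 \right)}\right) + 363 d{\left(17,-11 \right)} = \left(-150 - \frac{1}{2 \cdot 9}\right) + 363 \left(-3 + 3 \left(-11\right)\right) = \left(-150 - \frac{1}{2} \cdot \frac{1}{9}\right) + 363 \left(-3 - 33\right) = \left(-150 - \frac{1}{18}\right) + 363 \left(-36\right) = \left(-150 - \frac{1}{18}\right) - 13068 = - \frac{2701}{18} - 13068 = - \frac{237925}{18}$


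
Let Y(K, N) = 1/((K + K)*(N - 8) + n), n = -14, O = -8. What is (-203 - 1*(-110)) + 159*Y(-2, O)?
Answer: -4491/50 ≈ -89.820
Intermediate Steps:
Y(K, N) = 1/(-14 + 2*K*(-8 + N)) (Y(K, N) = 1/((K + K)*(N - 8) - 14) = 1/((2*K)*(-8 + N) - 14) = 1/(2*K*(-8 + N) - 14) = 1/(-14 + 2*K*(-8 + N)))
(-203 - 1*(-110)) + 159*Y(-2, O) = (-203 - 1*(-110)) + 159*(1/(2*(-7 - 8*(-2) - 2*(-8)))) = (-203 + 110) + 159*(1/(2*(-7 + 16 + 16))) = -93 + 159*((½)/25) = -93 + 159*((½)*(1/25)) = -93 + 159*(1/50) = -93 + 159/50 = -4491/50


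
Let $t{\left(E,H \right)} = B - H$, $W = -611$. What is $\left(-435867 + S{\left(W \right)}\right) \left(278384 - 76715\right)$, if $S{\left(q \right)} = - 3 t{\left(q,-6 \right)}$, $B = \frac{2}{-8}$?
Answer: $- \frac{351617363253}{4} \approx -8.7904 \cdot 10^{10}$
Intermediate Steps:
$B = - \frac{1}{4}$ ($B = 2 \left(- \frac{1}{8}\right) = - \frac{1}{4} \approx -0.25$)
$t{\left(E,H \right)} = - \frac{1}{4} - H$
$S{\left(q \right)} = - \frac{69}{4}$ ($S{\left(q \right)} = - 3 \left(- \frac{1}{4} - -6\right) = - 3 \left(- \frac{1}{4} + 6\right) = \left(-3\right) \frac{23}{4} = - \frac{69}{4}$)
$\left(-435867 + S{\left(W \right)}\right) \left(278384 - 76715\right) = \left(-435867 - \frac{69}{4}\right) \left(278384 - 76715\right) = \left(- \frac{1743537}{4}\right) 201669 = - \frac{351617363253}{4}$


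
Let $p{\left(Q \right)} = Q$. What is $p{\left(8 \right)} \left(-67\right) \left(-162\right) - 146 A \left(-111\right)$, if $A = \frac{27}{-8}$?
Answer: $\frac{128547}{4} \approx 32137.0$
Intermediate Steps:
$A = - \frac{27}{8}$ ($A = 27 \left(- \frac{1}{8}\right) = - \frac{27}{8} \approx -3.375$)
$p{\left(8 \right)} \left(-67\right) \left(-162\right) - 146 A \left(-111\right) = 8 \left(-67\right) \left(-162\right) - 146 \left(- \frac{27}{8}\right) \left(-111\right) = \left(-536\right) \left(-162\right) - \left(- \frac{1971}{4}\right) \left(-111\right) = 86832 - \frac{218781}{4} = \frac{128547}{4}$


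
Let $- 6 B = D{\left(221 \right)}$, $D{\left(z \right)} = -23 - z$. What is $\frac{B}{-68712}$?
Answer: $- \frac{61}{103068} \approx -0.00059184$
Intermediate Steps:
$B = \frac{122}{3}$ ($B = - \frac{-23 - 221}{6} = \left(- \frac{1}{6}\right) \left(-244\right) = \frac{122}{3} \approx 40.667$)
$\frac{B}{-68712} = \frac{122}{3 \left(-68712\right)} = \frac{122}{3} \left(- \frac{1}{68712}\right) = - \frac{61}{103068}$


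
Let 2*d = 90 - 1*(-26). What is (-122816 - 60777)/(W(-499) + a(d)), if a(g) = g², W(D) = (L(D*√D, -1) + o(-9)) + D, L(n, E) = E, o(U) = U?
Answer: -183593/2855 ≈ -64.306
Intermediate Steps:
d = 58 (d = (90 - 1*(-26))/2 = (90 + 26)/2 = (½)*116 = 58)
W(D) = -10 + D (W(D) = (-1 - 9) + D = -10 + D)
(-122816 - 60777)/(W(-499) + a(d)) = (-122816 - 60777)/((-10 - 499) + 58²) = -183593/(-509 + 3364) = -183593/2855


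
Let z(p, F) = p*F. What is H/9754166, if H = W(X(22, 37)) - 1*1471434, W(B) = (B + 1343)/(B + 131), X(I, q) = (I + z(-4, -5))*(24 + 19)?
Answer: -2850164509/18893819542 ≈ -0.15085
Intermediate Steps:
z(p, F) = F*p
X(I, q) = 860 + 43*I (X(I, q) = (I - 5*(-4))*(24 + 19) = (I + 20)*43 = (20 + I)*43 = 860 + 43*I)
W(B) = (1343 + B)/(131 + B)
H = -2850164509/1937 (H = (1343 + (860 + 43*22))/(131 + (860 + 43*22)) - 1*1471434 = (1343 + (860 + 946))/(131 + (860 + 946)) - 1471434 = (1343 + 1806)/(131 + 1806) - 1471434 = 3149/1937 - 1471434 = -2850164509/1937 ≈ -1.4714e+6)
H/9754166 = -2850164509/1937/9754166 = -2850164509/1937*1/9754166 = -2850164509/18893819542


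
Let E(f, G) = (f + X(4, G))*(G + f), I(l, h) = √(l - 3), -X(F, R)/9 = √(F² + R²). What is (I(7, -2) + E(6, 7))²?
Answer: 896185 - 18720*√65 ≈ 7.4526e+5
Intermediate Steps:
X(F, R) = -9*√(F² + R²)
I(l, h) = √(-3 + l)
E(f, G) = (G + f)*(f - 9*√(16 + G²)) (E(f, G) = (f - 9*√(4² + G²))*(G + f) = (f - 9*√(16 + G²))*(G + f) = (G + f)*(f - 9*√(16 + G²)))
(I(7, -2) + E(6, 7))² = (√(-3 + 7) + (6² + 7*6 - 9*7*√(16 + 7²) - 9*6*√(16 + 7²)))² = (√4 + (36 + 42 - 9*7*√(16 + 49) - 9*6*√(16 + 49)))² = (2 + (36 + 42 - 9*7*√65 - 9*6*√65))² = (2 + (36 + 42 - 63*√65 - 54*√65))² = (2 + (78 - 117*√65))² = (80 - 117*√65)²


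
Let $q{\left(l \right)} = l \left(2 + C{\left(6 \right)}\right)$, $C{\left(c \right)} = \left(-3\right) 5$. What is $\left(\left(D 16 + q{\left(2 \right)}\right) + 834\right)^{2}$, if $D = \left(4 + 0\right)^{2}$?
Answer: $1132096$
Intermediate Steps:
$C{\left(c \right)} = -15$
$D = 16$ ($D = 4^{2} = 16$)
$q{\left(l \right)} = - 13 l$ ($q{\left(l \right)} = l \left(2 - 15\right) = l \left(-13\right) = - 13 l$)
$\left(\left(D 16 + q{\left(2 \right)}\right) + 834\right)^{2} = \left(\left(16 \cdot 16 - 26\right) + 834\right)^{2} = \left(\left(256 - 26\right) + 834\right)^{2} = \left(230 + 834\right)^{2} = 1064^{2} = 1132096$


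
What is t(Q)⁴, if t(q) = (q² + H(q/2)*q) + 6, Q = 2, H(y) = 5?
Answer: 160000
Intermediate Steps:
t(q) = 6 + q² + 5*q (t(q) = (q² + 5*q) + 6 = 6 + q² + 5*q)
t(Q)⁴ = (6 + 2² + 5*2)⁴ = (6 + 4 + 10)⁴ = 20⁴ = 160000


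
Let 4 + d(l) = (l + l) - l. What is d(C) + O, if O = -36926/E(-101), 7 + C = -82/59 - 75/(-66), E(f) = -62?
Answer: 23512157/40238 ≈ 584.33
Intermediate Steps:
C = -9415/1298 (C = -7 + (-82/59 - 75/(-66)) = -7 + (-82*1/59 - 75*(-1/66)) = -7 + (-82/59 + 25/22) = -7 - 329/1298 = -9415/1298 ≈ -7.2535)
d(l) = -4 + l (d(l) = -4 + ((l + l) - l) = -4 + (2*l - l) = -4 + l)
O = 18463/31 (O = -36926/(-62) = -36926*(-1/62) = 18463/31 ≈ 595.58)
d(C) + O = (-4 - 9415/1298) + 18463/31 = -14607/1298 + 18463/31 = 23512157/40238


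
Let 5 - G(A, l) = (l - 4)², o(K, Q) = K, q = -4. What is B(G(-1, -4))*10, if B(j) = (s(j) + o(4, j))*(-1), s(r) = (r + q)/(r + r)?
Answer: -2675/59 ≈ -45.339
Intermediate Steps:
s(r) = (-4 + r)/(2*r) (s(r) = (r - 4)/(r + r) = (-4 + r)/((2*r)) = (-4 + r)*(1/(2*r)) = (-4 + r)/(2*r))
G(A, l) = 5 - (-4 + l)² (G(A, l) = 5 - (l - 4)² = 5 - (-4 + l)²)
B(j) = -4 - (-4 + j)/(2*j) (B(j) = ((-4 + j)/(2*j) + 4)*(-1) = (4 + (-4 + j)/(2*j))*(-1) = -4 - (-4 + j)/(2*j))
B(G(-1, -4))*10 = (-9/2 + 2/(5 - (-4 - 4)²))*10 = (-9/2 + 2/(5 - 1*(-8)²))*10 = (-9/2 + 2/(5 - 1*64))*10 = (-9/2 + 2/(5 - 64))*10 = (-9/2 + 2/(-59))*10 = (-9/2 + 2*(-1/59))*10 = (-9/2 - 2/59)*10 = -535/118*10 = -2675/59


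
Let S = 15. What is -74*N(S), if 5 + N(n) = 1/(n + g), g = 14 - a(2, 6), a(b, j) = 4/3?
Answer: 30488/83 ≈ 367.33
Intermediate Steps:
a(b, j) = 4/3 (a(b, j) = 4*(⅓) = 4/3)
g = 38/3 (g = 14 - 1*4/3 = 14 - 4/3 = 38/3 ≈ 12.667)
N(n) = -5 + 1/(38/3 + n) (N(n) = -5 + 1/(n + 38/3) = -5 + 1/(38/3 + n))
-74*N(S) = -74*(-187 - 15*15)/(38 + 3*15) = -74*(-187 - 225)/(38 + 45) = -74*(-412)/83 = -74*(-412/83) = 30488/83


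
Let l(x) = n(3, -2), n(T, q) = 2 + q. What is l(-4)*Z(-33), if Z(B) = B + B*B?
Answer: 0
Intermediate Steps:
Z(B) = B + B**2
l(x) = 0 (l(x) = 2 - 2 = 0)
l(-4)*Z(-33) = 0*(-33*(1 - 33)) = 0*(-33*(-32)) = 0*1056 = 0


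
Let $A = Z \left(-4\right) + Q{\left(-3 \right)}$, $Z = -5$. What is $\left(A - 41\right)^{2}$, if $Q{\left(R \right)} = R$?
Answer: $576$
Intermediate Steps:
$A = 17$ ($A = \left(-5\right) \left(-4\right) - 3 = 20 - 3 = 17$)
$\left(A - 41\right)^{2} = \left(17 - 41\right)^{2} = \left(-24\right)^{2} = 576$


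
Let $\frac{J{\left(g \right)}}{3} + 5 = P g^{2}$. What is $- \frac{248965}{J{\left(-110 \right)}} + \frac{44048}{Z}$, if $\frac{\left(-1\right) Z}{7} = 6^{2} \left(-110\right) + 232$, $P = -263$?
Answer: $\frac{762534826}{444886239} \approx 1.714$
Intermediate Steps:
$Z = 26096$ ($Z = - 7 \left(6^{2} \left(-110\right) + 232\right) = - 7 \left(36 \left(-110\right) + 232\right) = - 7 \left(-3960 + 232\right) = \left(-7\right) \left(-3728\right) = 26096$)
$J{\left(g \right)} = -15 - 789 g^{2}$ ($J{\left(g \right)} = -15 + 3 \left(- 263 g^{2}\right) = -15 - 789 g^{2}$)
$- \frac{248965}{J{\left(-110 \right)}} + \frac{44048}{Z} = - \frac{248965}{-15 - 789 \left(-110\right)^{2}} + \frac{44048}{26096} = - \frac{248965}{-15 - 9546900} + 44048 \cdot \frac{1}{26096} = - \frac{248965}{-15 - 9546900} + \frac{2753}{1631} = - \frac{248965}{-9546915} + \frac{2753}{1631} = \left(-248965\right) \left(- \frac{1}{9546915}\right) + \frac{2753}{1631} = \frac{49793}{1909383} + \frac{2753}{1631} = \frac{762534826}{444886239}$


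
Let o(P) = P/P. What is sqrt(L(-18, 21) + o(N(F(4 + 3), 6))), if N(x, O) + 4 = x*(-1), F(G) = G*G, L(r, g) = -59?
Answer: I*sqrt(58) ≈ 7.6158*I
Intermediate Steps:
F(G) = G**2
N(x, O) = -4 - x (N(x, O) = -4 + x*(-1) = -4 - x)
o(P) = 1
sqrt(L(-18, 21) + o(N(F(4 + 3), 6))) = sqrt(-59 + 1) = sqrt(-58) = I*sqrt(58)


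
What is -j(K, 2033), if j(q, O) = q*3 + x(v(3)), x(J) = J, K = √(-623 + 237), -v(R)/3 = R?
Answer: 9 - 3*I*√386 ≈ 9.0 - 58.941*I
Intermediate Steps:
v(R) = -3*R
K = I*√386 (K = √(-386) = I*√386 ≈ 19.647*I)
j(q, O) = -9 + 3*q (j(q, O) = q*3 - 3*3 = 3*q - 9 = -9 + 3*q)
-j(K, 2033) = -(-9 + 3*(I*√386)) = -(-9 + 3*I*√386) = 9 - 3*I*√386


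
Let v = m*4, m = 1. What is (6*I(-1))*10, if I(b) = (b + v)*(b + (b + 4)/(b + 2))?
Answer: 360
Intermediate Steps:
v = 4 (v = 1*4 = 4)
I(b) = (4 + b)*(b + (4 + b)/(2 + b)) (I(b) = (b + 4)*(b + (b + 4)/(b + 2)) = (4 + b)*(b + (4 + b)/(2 + b)))
(6*I(-1))*10 = (6*((16 + (-1)**3 + 7*(-1)**2 + 16*(-1))/(2 - 1)))*10 = (6*((16 - 1 + 7*1 - 16)/1))*10 = (6*(1*(16 - 1 + 7 - 16)))*10 = (6*(1*6))*10 = (6*6)*10 = 36*10 = 360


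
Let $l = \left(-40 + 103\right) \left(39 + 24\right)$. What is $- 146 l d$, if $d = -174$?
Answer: $100828476$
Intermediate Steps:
$l = 3969$ ($l = 63 \cdot 63 = 3969$)
$- 146 l d = \left(-146\right) 3969 \left(-174\right) = \left(-579474\right) \left(-174\right) = 100828476$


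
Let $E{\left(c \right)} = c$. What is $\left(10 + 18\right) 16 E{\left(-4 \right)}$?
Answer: $-1792$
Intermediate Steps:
$\left(10 + 18\right) 16 E{\left(-4 \right)} = \left(10 + 18\right) 16 \left(-4\right) = 28 \cdot 16 \left(-4\right) = 448 \left(-4\right) = -1792$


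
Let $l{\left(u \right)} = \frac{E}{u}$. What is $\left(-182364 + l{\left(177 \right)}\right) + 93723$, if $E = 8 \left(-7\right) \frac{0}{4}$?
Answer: $-88641$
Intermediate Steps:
$E = 0$ ($E = - 56 \cdot 0 \cdot \frac{1}{4} = \left(-56\right) 0 = 0$)
$l{\left(u \right)} = 0$ ($l{\left(u \right)} = \frac{0}{u} = 0$)
$\left(-182364 + l{\left(177 \right)}\right) + 93723 = \left(-182364 + 0\right) + 93723 = -182364 + 93723 = -88641$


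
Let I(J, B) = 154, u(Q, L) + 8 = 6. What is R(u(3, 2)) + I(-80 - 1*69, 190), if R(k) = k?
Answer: 152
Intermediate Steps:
u(Q, L) = -2 (u(Q, L) = -8 + 6 = -2)
R(u(3, 2)) + I(-80 - 1*69, 190) = -2 + 154 = 152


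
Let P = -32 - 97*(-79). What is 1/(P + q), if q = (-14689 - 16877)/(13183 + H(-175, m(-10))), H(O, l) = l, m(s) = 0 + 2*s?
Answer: 13163/100415287 ≈ 0.00013109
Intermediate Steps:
m(s) = 2*s
P = 7631 (P = -32 + 7663 = 7631)
q = -31566/13163 (q = (-14689 - 16877)/(13183 + 2*(-10)) = -31566/(13183 - 20) = -31566/13163 ≈ -2.3981)
1/(P + q) = 1/(7631 - 31566/13163) = 1/(100415287/13163) = 13163/100415287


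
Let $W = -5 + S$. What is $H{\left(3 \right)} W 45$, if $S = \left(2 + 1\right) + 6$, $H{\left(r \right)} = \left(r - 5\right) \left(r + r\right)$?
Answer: $-2160$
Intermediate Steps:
$H{\left(r \right)} = 2 r \left(-5 + r\right)$ ($H{\left(r \right)} = \left(-5 + r\right) 2 r = 2 r \left(-5 + r\right)$)
$S = 9$ ($S = 3 + 6 = 9$)
$W = 4$ ($W = -5 + 9 = 4$)
$H{\left(3 \right)} W 45 = 2 \cdot 3 \left(-5 + 3\right) 4 \cdot 45 = 2 \cdot 3 \left(-2\right) 4 \cdot 45 = \left(-12\right) 4 \cdot 45 = \left(-48\right) 45 = -2160$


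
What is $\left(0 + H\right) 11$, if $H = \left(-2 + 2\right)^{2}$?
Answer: $0$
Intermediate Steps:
$H = 0$ ($H = 0^{2} = 0$)
$\left(0 + H\right) 11 = \left(0 + 0\right) 11 = 0 \cdot 11 = 0$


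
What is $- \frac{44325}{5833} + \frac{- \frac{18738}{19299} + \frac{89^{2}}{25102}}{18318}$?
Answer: $- \frac{435596342725067}{57322538169204} \approx -7.599$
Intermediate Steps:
$- \frac{44325}{5833} + \frac{- \frac{18738}{19299} + \frac{89^{2}}{25102}}{18318} = \left(-44325\right) \frac{1}{5833} + \left(\left(-18738\right) \frac{1}{19299} + 7921 \cdot \frac{1}{25102}\right) \frac{1}{18318} = - \frac{44325}{5833} + \left(- \frac{6246}{6433} + \frac{7921}{25102}\right) \frac{1}{18318} = - \frac{44325}{5833} - \frac{351599}{9827282388} = - \frac{435596342725067}{57322538169204}$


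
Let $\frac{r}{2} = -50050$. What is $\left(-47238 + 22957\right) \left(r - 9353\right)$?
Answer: $2657628293$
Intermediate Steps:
$r = -100100$ ($r = 2 \left(-50050\right) = -100100$)
$\left(-47238 + 22957\right) \left(r - 9353\right) = \left(-47238 + 22957\right) \left(-100100 - 9353\right) = \left(-24281\right) \left(-109453\right) = 2657628293$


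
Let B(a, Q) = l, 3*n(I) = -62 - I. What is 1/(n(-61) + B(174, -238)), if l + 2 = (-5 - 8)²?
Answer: 3/500 ≈ 0.0060000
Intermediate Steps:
n(I) = -62/3 - I/3 (n(I) = (-62 - I)/3 = -62/3 - I/3)
l = 167 (l = -2 + (-5 - 8)² = -2 + (-13)² = -2 + 169 = 167)
B(a, Q) = 167
1/(n(-61) + B(174, -238)) = 1/((-62/3 - ⅓*(-61)) + 167) = 1/((-62/3 + 61/3) + 167) = 1/(-⅓ + 167) = 1/(500/3) = 3/500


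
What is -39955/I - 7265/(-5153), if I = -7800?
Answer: 52511023/8038680 ≈ 6.5323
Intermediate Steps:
-39955/I - 7265/(-5153) = -39955/(-7800) - 7265/(-5153) = -39955*(-1/7800) - 7265*(-1/5153) = 7991/1560 + 7265/5153 = 52511023/8038680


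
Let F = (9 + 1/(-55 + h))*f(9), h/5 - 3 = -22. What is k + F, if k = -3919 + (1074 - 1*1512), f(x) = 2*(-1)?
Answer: -328124/75 ≈ -4375.0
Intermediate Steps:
f(x) = -2
h = -95 (h = 15 + 5*(-22) = 15 - 110 = -95)
k = -4357 (k = -3919 + (1074 - 1512) = -3919 - 438 = -4357)
F = -1349/75 (F = (9 + 1/(-55 - 95))*(-2) = (9 + 1/(-150))*(-2) = (9 - 1/150)*(-2) = (1349/150)*(-2) = -1349/75 ≈ -17.987)
k + F = -4357 - 1349/75 = -328124/75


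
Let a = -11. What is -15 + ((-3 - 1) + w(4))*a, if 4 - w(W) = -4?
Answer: -59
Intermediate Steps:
w(W) = 8 (w(W) = 4 - 1*(-4) = 4 + 4 = 8)
-15 + ((-3 - 1) + w(4))*a = -15 + ((-3 - 1) + 8)*(-11) = -15 + (-4 + 8)*(-11) = -15 + 4*(-11) = -15 - 44 = -59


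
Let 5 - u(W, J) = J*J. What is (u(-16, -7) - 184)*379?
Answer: -86412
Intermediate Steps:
u(W, J) = 5 - J² (u(W, J) = 5 - J*J = 5 - J²)
(u(-16, -7) - 184)*379 = ((5 - 1*(-7)²) - 184)*379 = ((5 - 1*49) - 184)*379 = ((5 - 49) - 184)*379 = (-44 - 184)*379 = -228*379 = -86412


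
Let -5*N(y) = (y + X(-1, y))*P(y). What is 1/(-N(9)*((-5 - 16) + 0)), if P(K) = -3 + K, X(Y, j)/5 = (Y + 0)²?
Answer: -5/1764 ≈ -0.0028345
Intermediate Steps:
X(Y, j) = 5*Y² (X(Y, j) = 5*(Y + 0)² = 5*Y²)
N(y) = -(-3 + y)*(5 + y)/5 (N(y) = -(y + 5*(-1)²)*(-3 + y)/5 = -(y + 5*1)*(-3 + y)/5 = -(y + 5)*(-3 + y)/5 = -(5 + y)*(-3 + y)/5 = -(-3 + y)*(5 + y)/5)
1/(-N(9)*((-5 - 16) + 0)) = 1/(-(-(-3 + 9)*(5 + 9)/5)*((-5 - 16) + 0)) = 1/(-(-⅕*6*14)*(-21 + 0)) = 1/(-(-84)*(-21)/5) = 1/(-1*1764/5) = 1/(-1764/5) = -5/1764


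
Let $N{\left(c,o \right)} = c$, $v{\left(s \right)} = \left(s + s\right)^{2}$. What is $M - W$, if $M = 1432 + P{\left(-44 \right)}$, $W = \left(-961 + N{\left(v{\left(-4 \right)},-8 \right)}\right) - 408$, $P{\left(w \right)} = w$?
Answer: $2693$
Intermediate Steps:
$v{\left(s \right)} = 4 s^{2}$ ($v{\left(s \right)} = \left(2 s\right)^{2} = 4 s^{2}$)
$W = -1305$ ($W = \left(-961 + 4 \left(-4\right)^{2}\right) - 408 = \left(-961 + 4 \cdot 16\right) - 408 = \left(-961 + 64\right) - 408 = -897 - 408 = -1305$)
$M = 1388$ ($M = 1432 - 44 = 1388$)
$M - W = 1388 - -1305 = 1388 + 1305 = 2693$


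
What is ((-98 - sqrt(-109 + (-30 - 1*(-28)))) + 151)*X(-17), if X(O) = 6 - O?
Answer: 1219 - 23*I*sqrt(111) ≈ 1219.0 - 242.32*I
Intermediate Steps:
((-98 - sqrt(-109 + (-30 - 1*(-28)))) + 151)*X(-17) = ((-98 - sqrt(-109 + (-30 - 1*(-28)))) + 151)*(6 - 1*(-17)) = ((-98 - sqrt(-109 + (-30 + 28))) + 151)*(6 + 17) = ((-98 - sqrt(-109 - 2)) + 151)*23 = ((-98 - sqrt(-111)) + 151)*23 = ((-98 - I*sqrt(111)) + 151)*23 = (53 - I*sqrt(111))*23 = 1219 - 23*I*sqrt(111)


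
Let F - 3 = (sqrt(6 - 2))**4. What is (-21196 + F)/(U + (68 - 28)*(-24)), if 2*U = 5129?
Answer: -42354/3209 ≈ -13.199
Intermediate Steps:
U = 5129/2 (U = (1/2)*5129 = 5129/2 ≈ 2564.5)
F = 19 (F = 3 + (sqrt(6 - 2))**4 = 3 + (sqrt(4))**4 = 3 + 2**4 = 3 + 16 = 19)
(-21196 + F)/(U + (68 - 28)*(-24)) = (-21196 + 19)/(5129/2 + (68 - 28)*(-24)) = -21177/(5129/2 + 40*(-24)) = -21177/(5129/2 - 960) = -21177/3209/2 = -21177*2/3209 = -42354/3209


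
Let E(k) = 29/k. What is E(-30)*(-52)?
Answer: 754/15 ≈ 50.267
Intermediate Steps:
E(-30)*(-52) = (29/(-30))*(-52) = (29*(-1/30))*(-52) = -29/30*(-52) = 754/15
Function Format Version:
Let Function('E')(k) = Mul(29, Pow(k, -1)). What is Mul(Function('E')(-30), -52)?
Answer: Rational(754, 15) ≈ 50.267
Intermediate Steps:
Mul(Function('E')(-30), -52) = Mul(Mul(29, Pow(-30, -1)), -52) = Mul(Mul(29, Rational(-1, 30)), -52) = Mul(Rational(-29, 30), -52) = Rational(754, 15)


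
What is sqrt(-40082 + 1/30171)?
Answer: I*sqrt(36486213327591)/30171 ≈ 200.2*I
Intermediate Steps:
sqrt(-40082 + 1/30171) = sqrt(-1209314021/30171) = I*sqrt(36486213327591)/30171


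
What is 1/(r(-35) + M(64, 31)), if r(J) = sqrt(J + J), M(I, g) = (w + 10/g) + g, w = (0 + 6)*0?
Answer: 30101/1010111 - 961*I*sqrt(70)/1010111 ≈ 0.0298 - 0.0079598*I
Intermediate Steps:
w = 0 (w = 6*0 = 0)
M(I, g) = g + 10/g (M(I, g) = (0 + 10/g) + g = 10/g + g = g + 10/g)
r(J) = sqrt(2)*sqrt(J) (r(J) = sqrt(2*J) = sqrt(2)*sqrt(J))
1/(r(-35) + M(64, 31)) = 1/(sqrt(2)*sqrt(-35) + (31 + 10/31)) = 1/(sqrt(2)*(I*sqrt(35)) + (31 + 10*(1/31))) = 1/(I*sqrt(70) + (31 + 10/31)) = 1/(I*sqrt(70) + 971/31) = 1/(971/31 + I*sqrt(70))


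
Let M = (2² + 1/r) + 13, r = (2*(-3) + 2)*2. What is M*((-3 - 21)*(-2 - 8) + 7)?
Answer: 33345/8 ≈ 4168.1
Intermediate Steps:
r = -8 (r = (-6 + 2)*2 = -4*2 = -8)
M = 135/8 (M = (2² + 1/(-8)) + 13 = (4 - ⅛) + 13 = 31/8 + 13 = 135/8 ≈ 16.875)
M*((-3 - 21)*(-2 - 8) + 7) = 135*((-3 - 21)*(-2 - 8) + 7)/8 = 135*(-24*(-10) + 7)/8 = 135*(240 + 7)/8 = (135/8)*247 = 33345/8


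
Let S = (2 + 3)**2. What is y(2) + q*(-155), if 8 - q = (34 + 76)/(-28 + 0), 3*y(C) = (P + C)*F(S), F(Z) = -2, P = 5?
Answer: -77851/42 ≈ -1853.6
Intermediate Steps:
S = 25 (S = 5**2 = 25)
y(C) = -10/3 - 2*C/3 (y(C) = ((5 + C)*(-2))/3 = (-10 - 2*C)/3 = -10/3 - 2*C/3)
q = 167/14 (q = 8 - (34 + 76)/(-28 + 0) = 8 - 110/(-28) = 8 - 110*(-1)/28 = 8 - 1*(-55/14) = 8 + 55/14 = 167/14 ≈ 11.929)
y(2) + q*(-155) = (-10/3 - 2/3*2) + (167/14)*(-155) = (-10/3 - 4/3) - 25885/14 = -14/3 - 25885/14 = -77851/42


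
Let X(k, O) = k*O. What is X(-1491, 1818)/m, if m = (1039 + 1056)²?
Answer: -2710638/4389025 ≈ -0.61759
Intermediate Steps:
X(k, O) = O*k
m = 4389025 (m = 2095² = 4389025)
X(-1491, 1818)/m = (1818*(-1491))/4389025 = -2710638*1/4389025 = -2710638/4389025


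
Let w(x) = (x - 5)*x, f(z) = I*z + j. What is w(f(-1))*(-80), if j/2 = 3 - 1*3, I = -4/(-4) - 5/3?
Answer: 2080/9 ≈ 231.11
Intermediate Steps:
I = -2/3 (I = -4*(-1/4) - 5*1/3 = 1 - 5/3 = -2/3 ≈ -0.66667)
j = 0 (j = 2*(3 - 1*3) = 2*(3 - 3) = 2*0 = 0)
f(z) = -2*z/3 (f(z) = -2*z/3 + 0 = -2*z/3)
w(x) = x*(-5 + x) (w(x) = (-5 + x)*x = x*(-5 + x))
w(f(-1))*(-80) = ((-2/3*(-1))*(-5 - 2/3*(-1)))*(-80) = (2*(-5 + 2/3)/3)*(-80) = ((2/3)*(-13/3))*(-80) = -26/9*(-80) = 2080/9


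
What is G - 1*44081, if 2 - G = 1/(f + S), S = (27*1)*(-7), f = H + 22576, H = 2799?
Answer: -1110173695/25186 ≈ -44079.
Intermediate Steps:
f = 25375 (f = 2799 + 22576 = 25375)
S = -189 (S = 27*(-7) = -189)
G = 50371/25186 (G = 2 - 1/(25375 - 189) = 2 - 1/25186 = 50371/25186 ≈ 2.0000)
G - 1*44081 = 50371/25186 - 1*44081 = 50371/25186 - 44081 = -1110173695/25186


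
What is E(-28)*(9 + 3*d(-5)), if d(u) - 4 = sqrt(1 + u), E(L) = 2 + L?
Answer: -546 - 156*I ≈ -546.0 - 156.0*I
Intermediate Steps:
d(u) = 4 + sqrt(1 + u)
E(-28)*(9 + 3*d(-5)) = (2 - 28)*(9 + 3*(4 + sqrt(1 - 5))) = -26*(9 + 3*(4 + sqrt(-4))) = -26*(9 + 3*(4 + 2*I)) = -26*(9 + (12 + 6*I)) = -26*(21 + 6*I) = -546 - 156*I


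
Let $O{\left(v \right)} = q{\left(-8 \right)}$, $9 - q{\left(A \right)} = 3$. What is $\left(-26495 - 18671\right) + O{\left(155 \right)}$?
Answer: $-45160$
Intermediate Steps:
$q{\left(A \right)} = 6$ ($q{\left(A \right)} = 9 - 3 = 6$)
$O{\left(v \right)} = 6$
$\left(-26495 - 18671\right) + O{\left(155 \right)} = \left(-26495 - 18671\right) + 6 = -45166 + 6 = -45160$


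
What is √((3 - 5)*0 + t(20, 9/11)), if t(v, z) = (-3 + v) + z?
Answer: 14*√11/11 ≈ 4.2212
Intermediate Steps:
t(v, z) = -3 + v + z
√((3 - 5)*0 + t(20, 9/11)) = √((3 - 5)*0 + (-3 + 20 + 9/11)) = √(-2*0 + (-3 + 20 + 9*(1/11))) = √(0 + (-3 + 20 + 9/11)) = √(0 + 196/11) = √(196/11) = 14*√11/11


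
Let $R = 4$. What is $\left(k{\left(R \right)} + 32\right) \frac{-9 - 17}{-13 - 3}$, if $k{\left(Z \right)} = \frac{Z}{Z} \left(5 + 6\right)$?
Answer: $\frac{559}{8} \approx 69.875$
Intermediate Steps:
$k{\left(Z \right)} = 11$ ($k{\left(Z \right)} = 1 \cdot 11 = 11$)
$\left(k{\left(R \right)} + 32\right) \frac{-9 - 17}{-13 - 3} = \left(11 + 32\right) \frac{-9 - 17}{-13 - 3} = 43 \left(- \frac{26}{-16}\right) = 43 \left(\left(-26\right) \left(- \frac{1}{16}\right)\right) = 43 \cdot \frac{13}{8} = \frac{559}{8}$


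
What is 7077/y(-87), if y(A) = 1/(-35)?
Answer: -247695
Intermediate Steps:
y(A) = -1/35
7077/y(-87) = 7077/(-1/35) = 7077*(-35) = -247695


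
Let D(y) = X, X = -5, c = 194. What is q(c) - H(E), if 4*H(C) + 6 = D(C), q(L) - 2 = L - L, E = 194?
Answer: 19/4 ≈ 4.7500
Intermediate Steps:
D(y) = -5
q(L) = 2 (q(L) = 2 + (L - L) = 2 + 0 = 2)
H(C) = -11/4 (H(C) = -3/2 + (¼)*(-5) = -3/2 - 5/4 = -11/4)
q(c) - H(E) = 2 - 1*(-11/4) = 2 + 11/4 = 19/4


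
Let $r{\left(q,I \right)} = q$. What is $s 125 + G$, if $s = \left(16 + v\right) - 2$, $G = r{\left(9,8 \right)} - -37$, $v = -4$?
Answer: $1296$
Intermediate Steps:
$G = 46$ ($G = 9 - -37 = 9 + 37 = 46$)
$s = 10$ ($s = \left(16 - 4\right) - 2 = 12 - 2 = 10$)
$s 125 + G = 10 \cdot 125 + 46 = 1250 + 46 = 1296$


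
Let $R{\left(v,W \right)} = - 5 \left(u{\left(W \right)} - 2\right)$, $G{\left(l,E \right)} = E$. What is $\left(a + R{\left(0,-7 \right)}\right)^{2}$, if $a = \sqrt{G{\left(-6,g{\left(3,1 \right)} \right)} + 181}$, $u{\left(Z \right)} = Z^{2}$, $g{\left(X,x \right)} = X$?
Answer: $55409 - 940 \sqrt{46} \approx 49034.0$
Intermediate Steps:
$R{\left(v,W \right)} = 10 - 5 W^{2}$ ($R{\left(v,W \right)} = - 5 \left(W^{2} - 2\right) = - 5 \left(-2 + W^{2}\right) = 10 - 5 W^{2}$)
$a = 2 \sqrt{46}$ ($a = \sqrt{3 + 181} = \sqrt{184} = 2 \sqrt{46} \approx 13.565$)
$\left(a + R{\left(0,-7 \right)}\right)^{2} = \left(2 \sqrt{46} + \left(10 - 5 \left(-7\right)^{2}\right)\right)^{2} = \left(2 \sqrt{46} + \left(10 - 245\right)\right)^{2} = \left(2 \sqrt{46} - 235\right)^{2} = \left(-235 + 2 \sqrt{46}\right)^{2}$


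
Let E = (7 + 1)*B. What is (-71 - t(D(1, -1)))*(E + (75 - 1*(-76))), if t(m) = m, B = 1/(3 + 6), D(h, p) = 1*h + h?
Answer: -99791/9 ≈ -11088.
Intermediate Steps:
D(h, p) = 2*h (D(h, p) = h + h = 2*h)
B = ⅑ (B = 1/9 = ⅑ ≈ 0.11111)
E = 8/9 (E = (7 + 1)*(⅑) = 8*(⅑) = 8/9 ≈ 0.88889)
(-71 - t(D(1, -1)))*(E + (75 - 1*(-76))) = (-71 - 2)*(8/9 + (75 - 1*(-76))) = (-71 - 1*2)*(8/9 + (75 + 76)) = (-71 - 2)*(8/9 + 151) = -73*1367/9 = -99791/9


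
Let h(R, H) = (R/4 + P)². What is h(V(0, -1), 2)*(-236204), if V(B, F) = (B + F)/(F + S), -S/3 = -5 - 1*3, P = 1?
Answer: -489001331/2116 ≈ -2.3110e+5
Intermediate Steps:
S = 24 (S = -3*(-5 - 1*3) = -3*(-5 - 3) = -3*(-8) = 24)
V(B, F) = (B + F)/(24 + F) (V(B, F) = (B + F)/(F + 24) = (B + F)/(24 + F))
h(R, H) = (1 + R/4)² (h(R, H) = (R/4 + 1)² = (1 + R/4)²)
h(V(0, -1), 2)*(-236204) = ((4 + (0 - 1)/(24 - 1))²/16)*(-236204) = ((4 - 1/23)²/16)*(-236204) = ((91/23)²/16)*(-236204) = ((1/16)*(8281/529))*(-236204) = (8281/8464)*(-236204) = -489001331/2116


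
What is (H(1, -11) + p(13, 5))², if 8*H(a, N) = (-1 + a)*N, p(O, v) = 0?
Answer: 0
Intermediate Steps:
H(a, N) = N*(-1 + a)/8 (H(a, N) = ((-1 + a)*N)/8 = (N*(-1 + a))/8 = N*(-1 + a)/8)
(H(1, -11) + p(13, 5))² = ((⅛)*(-11)*(-1 + 1) + 0)² = ((⅛)*(-11)*0 + 0)² = (0 + 0)² = 0² = 0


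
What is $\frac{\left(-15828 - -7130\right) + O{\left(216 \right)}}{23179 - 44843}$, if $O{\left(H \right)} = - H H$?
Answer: $\frac{27677}{10832} \approx 2.5551$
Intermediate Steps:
$O{\left(H \right)} = - H^{2}$
$\frac{\left(-15828 - -7130\right) + O{\left(216 \right)}}{23179 - 44843} = \frac{\left(-15828 - -7130\right) - 216^{2}}{23179 - 44843} = \frac{\left(-15828 + 7130\right) - 46656}{-21664} = \left(-8698 - 46656\right) \left(- \frac{1}{21664}\right) = \left(-55354\right) \left(- \frac{1}{21664}\right) = \frac{27677}{10832}$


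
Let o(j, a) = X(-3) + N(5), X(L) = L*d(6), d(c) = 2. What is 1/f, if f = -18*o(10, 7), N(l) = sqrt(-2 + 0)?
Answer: 1/114 + I*sqrt(2)/684 ≈ 0.0087719 + 0.0020676*I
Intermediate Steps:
N(l) = I*sqrt(2) (N(l) = sqrt(-2) = I*sqrt(2))
X(L) = 2*L (X(L) = L*2 = 2*L)
o(j, a) = -6 + I*sqrt(2) (o(j, a) = 2*(-3) + I*sqrt(2) = -6 + I*sqrt(2))
f = 108 - 18*I*sqrt(2) (f = -18*(-6 + I*sqrt(2)) = 108 - 18*I*sqrt(2) ≈ 108.0 - 25.456*I)
1/f = 1/(108 - 18*I*sqrt(2))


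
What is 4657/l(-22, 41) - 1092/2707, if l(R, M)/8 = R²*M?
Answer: -160750685/429741664 ≈ -0.37406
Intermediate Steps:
l(R, M) = 8*M*R² (l(R, M) = 8*(R²*M) = 8*(M*R²) = 8*M*R²)
4657/l(-22, 41) - 1092/2707 = 4657/((8*41*(-22)²)) - 1092/2707 = 4657/((8*41*484)) - 1092*1/2707 = 4657/158752 - 1092/2707 = -160750685/429741664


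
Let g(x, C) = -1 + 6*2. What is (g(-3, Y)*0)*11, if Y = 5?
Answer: 0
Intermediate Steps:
g(x, C) = 11 (g(x, C) = -1 + 12 = 11)
(g(-3, Y)*0)*11 = (11*0)*11 = 0*11 = 0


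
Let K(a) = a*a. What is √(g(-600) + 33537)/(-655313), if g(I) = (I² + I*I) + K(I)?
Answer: -√1113537/655313 ≈ -0.0016103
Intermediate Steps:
K(a) = a²
g(I) = 3*I² (g(I) = (I² + I*I) + I² = (I² + I²) + I² = 2*I² + I² = 3*I²)
√(g(-600) + 33537)/(-655313) = √(3*(-600)² + 33537)/(-655313) = √(3*360000 + 33537)*(-1/655313) = √(1080000 + 33537)*(-1/655313) = √1113537*(-1/655313) = -√1113537/655313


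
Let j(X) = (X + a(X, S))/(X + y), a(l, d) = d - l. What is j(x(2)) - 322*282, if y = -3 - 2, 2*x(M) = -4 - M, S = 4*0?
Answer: -90804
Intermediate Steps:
S = 0
x(M) = -2 - M/2 (x(M) = (-4 - M)/2 = -2 - M/2)
y = -5
j(X) = 0 (j(X) = (X + (0 - X))/(X - 5) = (X - X)/(-5 + X) = 0/(-5 + X) = 0)
j(x(2)) - 322*282 = 0 - 322*282 = 0 - 90804 = -90804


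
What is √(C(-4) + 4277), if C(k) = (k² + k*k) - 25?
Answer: 6*√119 ≈ 65.452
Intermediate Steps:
C(k) = -25 + 2*k² (C(k) = (k² + k²) - 25 = 2*k² - 25 = -25 + 2*k²)
√(C(-4) + 4277) = √((-25 + 2*(-4)²) + 4277) = √((-25 + 2*16) + 4277) = √((-25 + 32) + 4277) = √(7 + 4277) = √4284 = 6*√119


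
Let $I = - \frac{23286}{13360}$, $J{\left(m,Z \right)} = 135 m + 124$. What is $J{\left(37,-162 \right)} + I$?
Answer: $\frac{34183277}{6680} \approx 5117.3$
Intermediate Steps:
$J{\left(m,Z \right)} = 124 + 135 m$
$I = - \frac{11643}{6680}$ ($I = \left(-23286\right) \frac{1}{13360} = - \frac{11643}{6680} \approx -1.743$)
$J{\left(37,-162 \right)} + I = \left(124 + 135 \cdot 37\right) - \frac{11643}{6680} = \left(124 + 4995\right) - \frac{11643}{6680} = 5119 - \frac{11643}{6680} = \frac{34183277}{6680}$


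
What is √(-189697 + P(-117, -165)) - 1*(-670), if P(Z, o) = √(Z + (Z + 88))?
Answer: 670 + √(-189697 + I*√146) ≈ 670.01 + 435.54*I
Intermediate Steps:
P(Z, o) = √(88 + 2*Z) (P(Z, o) = √(Z + (88 + Z)) = √(88 + 2*Z))
√(-189697 + P(-117, -165)) - 1*(-670) = √(-189697 + √(88 + 2*(-117))) - 1*(-670) = √(-189697 + √(88 - 234)) + 670 = √(-189697 + √(-146)) + 670 = √(-189697 + I*√146) + 670 = 670 + √(-189697 + I*√146)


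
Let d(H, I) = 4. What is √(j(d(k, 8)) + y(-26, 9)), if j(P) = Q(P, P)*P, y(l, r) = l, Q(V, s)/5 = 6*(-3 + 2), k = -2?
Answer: I*√146 ≈ 12.083*I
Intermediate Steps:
Q(V, s) = -30 (Q(V, s) = 5*(6*(-3 + 2)) = 5*(6*(-1)) = 5*(-6) = -30)
j(P) = -30*P
√(j(d(k, 8)) + y(-26, 9)) = √(-30*4 - 26) = √(-120 - 26) = √(-146) = I*√146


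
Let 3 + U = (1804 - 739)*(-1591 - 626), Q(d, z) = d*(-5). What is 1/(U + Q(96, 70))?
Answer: -1/2361588 ≈ -4.2344e-7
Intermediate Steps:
Q(d, z) = -5*d
U = -2361108 (U = -3 + (1804 - 739)*(-1591 - 626) = -3 + 1065*(-2217) = -3 - 2361105 = -2361108)
1/(U + Q(96, 70)) = 1/(-2361108 - 5*96) = 1/(-2361108 - 480) = 1/(-2361588) = -1/2361588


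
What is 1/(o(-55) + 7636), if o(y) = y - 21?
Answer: 1/7560 ≈ 0.00013228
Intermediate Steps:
o(y) = -21 + y
1/(o(-55) + 7636) = 1/((-21 - 55) + 7636) = 1/(-76 + 7636) = 1/7560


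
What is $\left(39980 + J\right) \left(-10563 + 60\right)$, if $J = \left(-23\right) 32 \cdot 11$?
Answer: $-334877652$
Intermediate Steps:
$J = -8096$ ($J = \left(-736\right) 11 = -8096$)
$\left(39980 + J\right) \left(-10563 + 60\right) = \left(39980 - 8096\right) \left(-10563 + 60\right) = 31884 \left(-10503\right) = -334877652$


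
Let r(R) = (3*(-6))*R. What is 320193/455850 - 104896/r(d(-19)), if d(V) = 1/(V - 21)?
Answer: -106259327807/455850 ≈ -2.3310e+5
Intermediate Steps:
d(V) = 1/(-21 + V)
r(R) = -18*R
320193/455850 - 104896/r(d(-19)) = 320193/455850 - 104896/((-18/(-21 - 19))) = 320193*(1/455850) - 104896/((-18/(-40))) = 35577/50650 - 104896/((-18*(-1/40))) = 35577/50650 - 104896/9/20 = 35577/50650 - 104896*20/9 = 35577/50650 - 2097920/9 = -106259327807/455850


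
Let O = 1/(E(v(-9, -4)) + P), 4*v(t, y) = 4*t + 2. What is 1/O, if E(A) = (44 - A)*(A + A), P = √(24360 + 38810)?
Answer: -1785/2 + √63170 ≈ -641.16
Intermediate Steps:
v(t, y) = ½ + t (v(t, y) = (4*t + 2)/4 = (2 + 4*t)/4 = ½ + t)
P = √63170 ≈ 251.34
E(A) = 2*A*(44 - A) (E(A) = (44 - A)*(2*A) = 2*A*(44 - A))
O = 1/(-1785/2 + √63170) (O = 1/(2*(½ - 9)*(44 - (½ - 9)) + √63170) = 1/(2*(-17/2)*(44 - 1*(-17/2)) + √63170) = 1/(2*(-17/2)*(44 + 17/2) + √63170) = 1/(2*(-17/2)*(105/2) + √63170) = 1/(-1785/2 + √63170) ≈ -0.0015597)
1/O = 1/(-714/586709 - 4*√63170/2933545)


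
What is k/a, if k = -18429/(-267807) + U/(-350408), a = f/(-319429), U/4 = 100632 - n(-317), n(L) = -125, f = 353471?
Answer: 2701199446300663/2764193744437798 ≈ 0.97721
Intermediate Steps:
U = 403028 (U = 4*(100632 - 1*(-125)) = 4*(100632 + 125) = 4*100757 = 403028)
a = -353471/319429 (a = 353471/(-319429) = 353471*(-1/319429) = -353471/319429 ≈ -1.1066)
k = -8456337547/7820142938 (k = -18429/(-267807) + 403028/(-350408) = -18429*(-1/267807) + 403028*(-1/350408) = 6143/89269 - 100757/87602 = -8456337547/7820142938 ≈ -1.0814)
k/a = -8456337547/(7820142938*(-353471/319429)) = -8456337547/7820142938*(-319429/353471) = 2701199446300663/2764193744437798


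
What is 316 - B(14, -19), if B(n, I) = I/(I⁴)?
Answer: 2167445/6859 ≈ 316.00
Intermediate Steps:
B(n, I) = I⁻³ (B(n, I) = I/I⁴ = I⁻³)
316 - B(14, -19) = 316 - 1/(-19)³ = 316 - 1*(-1/6859) = 316 + 1/6859 = 2167445/6859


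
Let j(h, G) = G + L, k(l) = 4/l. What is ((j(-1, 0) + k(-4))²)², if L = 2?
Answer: 1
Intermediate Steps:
j(h, G) = 2 + G (j(h, G) = G + 2 = 2 + G)
((j(-1, 0) + k(-4))²)² = (((2 + 0) + 4/(-4))²)² = ((2 + 4*(-¼))²)² = ((2 - 1)²)² = (1²)² = 1² = 1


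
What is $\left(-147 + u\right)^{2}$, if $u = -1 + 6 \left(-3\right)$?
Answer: $27556$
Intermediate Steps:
$u = -19$ ($u = -1 - 18 = -19$)
$\left(-147 + u\right)^{2} = \left(-147 - 19\right)^{2} = \left(-166\right)^{2} = 27556$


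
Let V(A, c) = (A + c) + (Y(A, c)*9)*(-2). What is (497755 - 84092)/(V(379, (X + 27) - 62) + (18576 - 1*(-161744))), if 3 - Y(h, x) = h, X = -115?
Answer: 413663/187317 ≈ 2.2084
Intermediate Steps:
Y(h, x) = 3 - h
V(A, c) = -54 + c + 19*A (V(A, c) = (A + c) + ((3 - A)*9)*(-2) = (A + c) + (27 - 9*A)*(-2) = (A + c) + (-54 + 18*A) = -54 + c + 19*A)
(497755 - 84092)/(V(379, (X + 27) - 62) + (18576 - 1*(-161744))) = (497755 - 84092)/((-54 + ((-115 + 27) - 62) + 19*379) + (18576 - 1*(-161744))) = 413663/((-54 + (-88 - 62) + 7201) + (18576 + 161744)) = 413663/((-54 - 150 + 7201) + 180320) = 413663/(6997 + 180320) = 413663/187317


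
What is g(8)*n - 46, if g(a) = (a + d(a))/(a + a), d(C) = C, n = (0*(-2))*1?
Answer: -46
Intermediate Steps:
n = 0 (n = 0*1 = 0)
g(a) = 1 (g(a) = (a + a)/(a + a) = (2*a)/((2*a)) = (2*a)*(1/(2*a)) = 1)
g(8)*n - 46 = 1*0 - 46 = 0 - 46 = -46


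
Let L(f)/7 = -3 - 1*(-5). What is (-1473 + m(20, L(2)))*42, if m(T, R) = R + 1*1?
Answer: -61236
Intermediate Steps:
L(f) = 14 (L(f) = 7*(-3 - 1*(-5)) = 7*(-3 + 5) = 7*2 = 14)
m(T, R) = 1 + R (m(T, R) = R + 1 = 1 + R)
(-1473 + m(20, L(2)))*42 = (-1473 + (1 + 14))*42 = (-1473 + 15)*42 = -1458*42 = -61236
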